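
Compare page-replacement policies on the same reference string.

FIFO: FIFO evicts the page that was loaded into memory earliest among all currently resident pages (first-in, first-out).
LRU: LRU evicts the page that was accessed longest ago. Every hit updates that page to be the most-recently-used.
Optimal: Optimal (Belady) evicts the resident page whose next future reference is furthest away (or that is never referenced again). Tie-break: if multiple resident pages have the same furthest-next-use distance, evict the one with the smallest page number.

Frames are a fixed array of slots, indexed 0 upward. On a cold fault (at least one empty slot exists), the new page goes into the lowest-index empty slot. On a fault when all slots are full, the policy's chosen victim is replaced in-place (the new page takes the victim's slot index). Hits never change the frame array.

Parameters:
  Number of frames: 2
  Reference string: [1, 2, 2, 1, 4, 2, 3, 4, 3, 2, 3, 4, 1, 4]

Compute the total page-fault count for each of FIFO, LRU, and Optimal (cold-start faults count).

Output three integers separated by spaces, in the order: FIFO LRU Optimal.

Answer: 7 9 7

Derivation:
--- FIFO ---
  step 0: ref 1 -> FAULT, frames=[1,-] (faults so far: 1)
  step 1: ref 2 -> FAULT, frames=[1,2] (faults so far: 2)
  step 2: ref 2 -> HIT, frames=[1,2] (faults so far: 2)
  step 3: ref 1 -> HIT, frames=[1,2] (faults so far: 2)
  step 4: ref 4 -> FAULT, evict 1, frames=[4,2] (faults so far: 3)
  step 5: ref 2 -> HIT, frames=[4,2] (faults so far: 3)
  step 6: ref 3 -> FAULT, evict 2, frames=[4,3] (faults so far: 4)
  step 7: ref 4 -> HIT, frames=[4,3] (faults so far: 4)
  step 8: ref 3 -> HIT, frames=[4,3] (faults so far: 4)
  step 9: ref 2 -> FAULT, evict 4, frames=[2,3] (faults so far: 5)
  step 10: ref 3 -> HIT, frames=[2,3] (faults so far: 5)
  step 11: ref 4 -> FAULT, evict 3, frames=[2,4] (faults so far: 6)
  step 12: ref 1 -> FAULT, evict 2, frames=[1,4] (faults so far: 7)
  step 13: ref 4 -> HIT, frames=[1,4] (faults so far: 7)
  FIFO total faults: 7
--- LRU ---
  step 0: ref 1 -> FAULT, frames=[1,-] (faults so far: 1)
  step 1: ref 2 -> FAULT, frames=[1,2] (faults so far: 2)
  step 2: ref 2 -> HIT, frames=[1,2] (faults so far: 2)
  step 3: ref 1 -> HIT, frames=[1,2] (faults so far: 2)
  step 4: ref 4 -> FAULT, evict 2, frames=[1,4] (faults so far: 3)
  step 5: ref 2 -> FAULT, evict 1, frames=[2,4] (faults so far: 4)
  step 6: ref 3 -> FAULT, evict 4, frames=[2,3] (faults so far: 5)
  step 7: ref 4 -> FAULT, evict 2, frames=[4,3] (faults so far: 6)
  step 8: ref 3 -> HIT, frames=[4,3] (faults so far: 6)
  step 9: ref 2 -> FAULT, evict 4, frames=[2,3] (faults so far: 7)
  step 10: ref 3 -> HIT, frames=[2,3] (faults so far: 7)
  step 11: ref 4 -> FAULT, evict 2, frames=[4,3] (faults so far: 8)
  step 12: ref 1 -> FAULT, evict 3, frames=[4,1] (faults so far: 9)
  step 13: ref 4 -> HIT, frames=[4,1] (faults so far: 9)
  LRU total faults: 9
--- Optimal ---
  step 0: ref 1 -> FAULT, frames=[1,-] (faults so far: 1)
  step 1: ref 2 -> FAULT, frames=[1,2] (faults so far: 2)
  step 2: ref 2 -> HIT, frames=[1,2] (faults so far: 2)
  step 3: ref 1 -> HIT, frames=[1,2] (faults so far: 2)
  step 4: ref 4 -> FAULT, evict 1, frames=[4,2] (faults so far: 3)
  step 5: ref 2 -> HIT, frames=[4,2] (faults so far: 3)
  step 6: ref 3 -> FAULT, evict 2, frames=[4,3] (faults so far: 4)
  step 7: ref 4 -> HIT, frames=[4,3] (faults so far: 4)
  step 8: ref 3 -> HIT, frames=[4,3] (faults so far: 4)
  step 9: ref 2 -> FAULT, evict 4, frames=[2,3] (faults so far: 5)
  step 10: ref 3 -> HIT, frames=[2,3] (faults so far: 5)
  step 11: ref 4 -> FAULT, evict 2, frames=[4,3] (faults so far: 6)
  step 12: ref 1 -> FAULT, evict 3, frames=[4,1] (faults so far: 7)
  step 13: ref 4 -> HIT, frames=[4,1] (faults so far: 7)
  Optimal total faults: 7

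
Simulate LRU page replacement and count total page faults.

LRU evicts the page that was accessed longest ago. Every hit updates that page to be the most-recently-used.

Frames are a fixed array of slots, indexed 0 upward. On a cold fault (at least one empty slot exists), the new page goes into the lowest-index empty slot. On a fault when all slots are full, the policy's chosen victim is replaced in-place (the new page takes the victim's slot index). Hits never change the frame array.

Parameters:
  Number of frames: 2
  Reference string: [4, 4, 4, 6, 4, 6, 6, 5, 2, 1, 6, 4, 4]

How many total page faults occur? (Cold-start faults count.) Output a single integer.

Answer: 7

Derivation:
Step 0: ref 4 → FAULT, frames=[4,-]
Step 1: ref 4 → HIT, frames=[4,-]
Step 2: ref 4 → HIT, frames=[4,-]
Step 3: ref 6 → FAULT, frames=[4,6]
Step 4: ref 4 → HIT, frames=[4,6]
Step 5: ref 6 → HIT, frames=[4,6]
Step 6: ref 6 → HIT, frames=[4,6]
Step 7: ref 5 → FAULT (evict 4), frames=[5,6]
Step 8: ref 2 → FAULT (evict 6), frames=[5,2]
Step 9: ref 1 → FAULT (evict 5), frames=[1,2]
Step 10: ref 6 → FAULT (evict 2), frames=[1,6]
Step 11: ref 4 → FAULT (evict 1), frames=[4,6]
Step 12: ref 4 → HIT, frames=[4,6]
Total faults: 7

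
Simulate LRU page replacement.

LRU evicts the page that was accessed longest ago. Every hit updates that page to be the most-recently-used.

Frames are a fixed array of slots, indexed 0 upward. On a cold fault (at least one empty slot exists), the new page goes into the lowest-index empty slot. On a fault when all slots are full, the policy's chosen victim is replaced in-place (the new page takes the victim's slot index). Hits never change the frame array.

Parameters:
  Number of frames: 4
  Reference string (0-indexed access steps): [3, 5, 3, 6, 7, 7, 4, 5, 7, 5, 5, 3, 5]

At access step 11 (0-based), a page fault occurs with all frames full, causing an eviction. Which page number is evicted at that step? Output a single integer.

Step 0: ref 3 -> FAULT, frames=[3,-,-,-]
Step 1: ref 5 -> FAULT, frames=[3,5,-,-]
Step 2: ref 3 -> HIT, frames=[3,5,-,-]
Step 3: ref 6 -> FAULT, frames=[3,5,6,-]
Step 4: ref 7 -> FAULT, frames=[3,5,6,7]
Step 5: ref 7 -> HIT, frames=[3,5,6,7]
Step 6: ref 4 -> FAULT, evict 5, frames=[3,4,6,7]
Step 7: ref 5 -> FAULT, evict 3, frames=[5,4,6,7]
Step 8: ref 7 -> HIT, frames=[5,4,6,7]
Step 9: ref 5 -> HIT, frames=[5,4,6,7]
Step 10: ref 5 -> HIT, frames=[5,4,6,7]
Step 11: ref 3 -> FAULT, evict 6, frames=[5,4,3,7]
At step 11: evicted page 6

Answer: 6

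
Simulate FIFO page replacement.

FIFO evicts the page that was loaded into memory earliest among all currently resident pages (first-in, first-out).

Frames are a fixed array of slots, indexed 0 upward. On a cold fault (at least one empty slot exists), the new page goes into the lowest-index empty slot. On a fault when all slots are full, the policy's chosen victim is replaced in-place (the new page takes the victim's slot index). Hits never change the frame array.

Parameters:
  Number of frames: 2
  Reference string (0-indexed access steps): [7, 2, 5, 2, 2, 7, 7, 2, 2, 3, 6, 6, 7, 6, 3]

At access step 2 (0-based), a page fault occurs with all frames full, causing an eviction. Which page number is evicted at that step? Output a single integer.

Answer: 7

Derivation:
Step 0: ref 7 -> FAULT, frames=[7,-]
Step 1: ref 2 -> FAULT, frames=[7,2]
Step 2: ref 5 -> FAULT, evict 7, frames=[5,2]
At step 2: evicted page 7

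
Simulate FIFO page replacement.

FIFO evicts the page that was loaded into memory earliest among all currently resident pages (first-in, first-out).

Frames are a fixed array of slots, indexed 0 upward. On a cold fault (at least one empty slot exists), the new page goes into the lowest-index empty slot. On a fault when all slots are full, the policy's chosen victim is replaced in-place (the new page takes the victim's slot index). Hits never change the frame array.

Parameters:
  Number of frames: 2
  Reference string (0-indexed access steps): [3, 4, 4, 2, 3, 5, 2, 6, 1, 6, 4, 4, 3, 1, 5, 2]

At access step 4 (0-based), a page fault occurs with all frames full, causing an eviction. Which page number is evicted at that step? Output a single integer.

Answer: 4

Derivation:
Step 0: ref 3 -> FAULT, frames=[3,-]
Step 1: ref 4 -> FAULT, frames=[3,4]
Step 2: ref 4 -> HIT, frames=[3,4]
Step 3: ref 2 -> FAULT, evict 3, frames=[2,4]
Step 4: ref 3 -> FAULT, evict 4, frames=[2,3]
At step 4: evicted page 4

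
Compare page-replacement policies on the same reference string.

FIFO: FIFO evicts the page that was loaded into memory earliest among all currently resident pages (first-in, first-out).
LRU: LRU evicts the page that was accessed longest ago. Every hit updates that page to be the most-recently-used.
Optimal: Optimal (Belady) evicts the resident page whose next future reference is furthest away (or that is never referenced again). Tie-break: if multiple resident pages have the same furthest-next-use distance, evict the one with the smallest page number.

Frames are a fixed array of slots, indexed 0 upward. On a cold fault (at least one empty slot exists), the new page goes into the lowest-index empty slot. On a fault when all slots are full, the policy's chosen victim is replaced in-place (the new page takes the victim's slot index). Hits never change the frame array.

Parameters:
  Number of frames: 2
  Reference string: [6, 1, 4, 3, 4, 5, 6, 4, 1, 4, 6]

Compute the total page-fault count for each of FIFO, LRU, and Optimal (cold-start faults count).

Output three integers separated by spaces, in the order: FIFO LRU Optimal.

--- FIFO ---
  step 0: ref 6 -> FAULT, frames=[6,-] (faults so far: 1)
  step 1: ref 1 -> FAULT, frames=[6,1] (faults so far: 2)
  step 2: ref 4 -> FAULT, evict 6, frames=[4,1] (faults so far: 3)
  step 3: ref 3 -> FAULT, evict 1, frames=[4,3] (faults so far: 4)
  step 4: ref 4 -> HIT, frames=[4,3] (faults so far: 4)
  step 5: ref 5 -> FAULT, evict 4, frames=[5,3] (faults so far: 5)
  step 6: ref 6 -> FAULT, evict 3, frames=[5,6] (faults so far: 6)
  step 7: ref 4 -> FAULT, evict 5, frames=[4,6] (faults so far: 7)
  step 8: ref 1 -> FAULT, evict 6, frames=[4,1] (faults so far: 8)
  step 9: ref 4 -> HIT, frames=[4,1] (faults so far: 8)
  step 10: ref 6 -> FAULT, evict 4, frames=[6,1] (faults so far: 9)
  FIFO total faults: 9
--- LRU ---
  step 0: ref 6 -> FAULT, frames=[6,-] (faults so far: 1)
  step 1: ref 1 -> FAULT, frames=[6,1] (faults so far: 2)
  step 2: ref 4 -> FAULT, evict 6, frames=[4,1] (faults so far: 3)
  step 3: ref 3 -> FAULT, evict 1, frames=[4,3] (faults so far: 4)
  step 4: ref 4 -> HIT, frames=[4,3] (faults so far: 4)
  step 5: ref 5 -> FAULT, evict 3, frames=[4,5] (faults so far: 5)
  step 6: ref 6 -> FAULT, evict 4, frames=[6,5] (faults so far: 6)
  step 7: ref 4 -> FAULT, evict 5, frames=[6,4] (faults so far: 7)
  step 8: ref 1 -> FAULT, evict 6, frames=[1,4] (faults so far: 8)
  step 9: ref 4 -> HIT, frames=[1,4] (faults so far: 8)
  step 10: ref 6 -> FAULT, evict 1, frames=[6,4] (faults so far: 9)
  LRU total faults: 9
--- Optimal ---
  step 0: ref 6 -> FAULT, frames=[6,-] (faults so far: 1)
  step 1: ref 1 -> FAULT, frames=[6,1] (faults so far: 2)
  step 2: ref 4 -> FAULT, evict 1, frames=[6,4] (faults so far: 3)
  step 3: ref 3 -> FAULT, evict 6, frames=[3,4] (faults so far: 4)
  step 4: ref 4 -> HIT, frames=[3,4] (faults so far: 4)
  step 5: ref 5 -> FAULT, evict 3, frames=[5,4] (faults so far: 5)
  step 6: ref 6 -> FAULT, evict 5, frames=[6,4] (faults so far: 6)
  step 7: ref 4 -> HIT, frames=[6,4] (faults so far: 6)
  step 8: ref 1 -> FAULT, evict 6, frames=[1,4] (faults so far: 7)
  step 9: ref 4 -> HIT, frames=[1,4] (faults so far: 7)
  step 10: ref 6 -> FAULT, evict 1, frames=[6,4] (faults so far: 8)
  Optimal total faults: 8

Answer: 9 9 8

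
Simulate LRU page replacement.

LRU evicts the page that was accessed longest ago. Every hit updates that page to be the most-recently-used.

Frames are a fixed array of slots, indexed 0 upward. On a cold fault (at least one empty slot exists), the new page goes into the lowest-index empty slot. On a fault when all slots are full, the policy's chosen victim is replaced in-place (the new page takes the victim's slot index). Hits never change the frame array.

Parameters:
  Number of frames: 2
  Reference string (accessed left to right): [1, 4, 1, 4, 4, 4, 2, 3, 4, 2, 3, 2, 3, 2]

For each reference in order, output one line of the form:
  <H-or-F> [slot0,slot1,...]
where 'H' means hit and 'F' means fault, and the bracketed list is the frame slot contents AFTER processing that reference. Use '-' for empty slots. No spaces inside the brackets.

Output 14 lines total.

F [1,-]
F [1,4]
H [1,4]
H [1,4]
H [1,4]
H [1,4]
F [2,4]
F [2,3]
F [4,3]
F [4,2]
F [3,2]
H [3,2]
H [3,2]
H [3,2]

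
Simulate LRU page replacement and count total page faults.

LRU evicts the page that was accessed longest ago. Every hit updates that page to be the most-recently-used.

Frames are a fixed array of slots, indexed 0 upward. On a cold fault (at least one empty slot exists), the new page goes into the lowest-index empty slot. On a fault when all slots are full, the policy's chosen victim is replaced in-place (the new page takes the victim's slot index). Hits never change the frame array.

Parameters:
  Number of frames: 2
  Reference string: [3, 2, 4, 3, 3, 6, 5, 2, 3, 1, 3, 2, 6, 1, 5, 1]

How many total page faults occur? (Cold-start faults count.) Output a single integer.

Answer: 13

Derivation:
Step 0: ref 3 → FAULT, frames=[3,-]
Step 1: ref 2 → FAULT, frames=[3,2]
Step 2: ref 4 → FAULT (evict 3), frames=[4,2]
Step 3: ref 3 → FAULT (evict 2), frames=[4,3]
Step 4: ref 3 → HIT, frames=[4,3]
Step 5: ref 6 → FAULT (evict 4), frames=[6,3]
Step 6: ref 5 → FAULT (evict 3), frames=[6,5]
Step 7: ref 2 → FAULT (evict 6), frames=[2,5]
Step 8: ref 3 → FAULT (evict 5), frames=[2,3]
Step 9: ref 1 → FAULT (evict 2), frames=[1,3]
Step 10: ref 3 → HIT, frames=[1,3]
Step 11: ref 2 → FAULT (evict 1), frames=[2,3]
Step 12: ref 6 → FAULT (evict 3), frames=[2,6]
Step 13: ref 1 → FAULT (evict 2), frames=[1,6]
Step 14: ref 5 → FAULT (evict 6), frames=[1,5]
Step 15: ref 1 → HIT, frames=[1,5]
Total faults: 13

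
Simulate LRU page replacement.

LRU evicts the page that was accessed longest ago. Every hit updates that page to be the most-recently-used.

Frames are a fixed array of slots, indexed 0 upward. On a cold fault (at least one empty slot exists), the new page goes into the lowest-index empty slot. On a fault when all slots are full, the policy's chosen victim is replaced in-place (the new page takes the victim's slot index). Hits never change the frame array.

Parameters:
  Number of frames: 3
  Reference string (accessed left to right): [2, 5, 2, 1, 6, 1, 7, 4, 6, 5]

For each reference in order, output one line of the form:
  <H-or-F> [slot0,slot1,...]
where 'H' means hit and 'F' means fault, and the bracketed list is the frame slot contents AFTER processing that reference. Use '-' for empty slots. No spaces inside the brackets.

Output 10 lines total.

F [2,-,-]
F [2,5,-]
H [2,5,-]
F [2,5,1]
F [2,6,1]
H [2,6,1]
F [7,6,1]
F [7,4,1]
F [7,4,6]
F [5,4,6]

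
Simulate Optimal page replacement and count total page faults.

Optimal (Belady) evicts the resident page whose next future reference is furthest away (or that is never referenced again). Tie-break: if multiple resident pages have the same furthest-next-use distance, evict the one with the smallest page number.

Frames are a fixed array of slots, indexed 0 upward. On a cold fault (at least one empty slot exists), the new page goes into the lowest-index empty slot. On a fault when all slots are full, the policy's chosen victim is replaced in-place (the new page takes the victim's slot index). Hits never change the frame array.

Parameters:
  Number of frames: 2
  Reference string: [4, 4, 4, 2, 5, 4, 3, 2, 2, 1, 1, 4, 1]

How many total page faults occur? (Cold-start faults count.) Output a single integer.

Answer: 6

Derivation:
Step 0: ref 4 → FAULT, frames=[4,-]
Step 1: ref 4 → HIT, frames=[4,-]
Step 2: ref 4 → HIT, frames=[4,-]
Step 3: ref 2 → FAULT, frames=[4,2]
Step 4: ref 5 → FAULT (evict 2), frames=[4,5]
Step 5: ref 4 → HIT, frames=[4,5]
Step 6: ref 3 → FAULT (evict 5), frames=[4,3]
Step 7: ref 2 → FAULT (evict 3), frames=[4,2]
Step 8: ref 2 → HIT, frames=[4,2]
Step 9: ref 1 → FAULT (evict 2), frames=[4,1]
Step 10: ref 1 → HIT, frames=[4,1]
Step 11: ref 4 → HIT, frames=[4,1]
Step 12: ref 1 → HIT, frames=[4,1]
Total faults: 6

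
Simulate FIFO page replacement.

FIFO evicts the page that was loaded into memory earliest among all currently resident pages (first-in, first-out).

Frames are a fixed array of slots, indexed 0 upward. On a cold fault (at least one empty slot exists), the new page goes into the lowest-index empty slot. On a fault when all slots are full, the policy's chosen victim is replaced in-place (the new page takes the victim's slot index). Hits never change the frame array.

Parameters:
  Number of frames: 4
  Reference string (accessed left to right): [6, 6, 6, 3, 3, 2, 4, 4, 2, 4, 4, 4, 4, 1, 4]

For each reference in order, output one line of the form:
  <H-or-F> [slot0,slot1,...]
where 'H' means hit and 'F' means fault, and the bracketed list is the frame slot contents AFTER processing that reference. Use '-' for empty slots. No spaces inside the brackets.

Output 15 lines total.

F [6,-,-,-]
H [6,-,-,-]
H [6,-,-,-]
F [6,3,-,-]
H [6,3,-,-]
F [6,3,2,-]
F [6,3,2,4]
H [6,3,2,4]
H [6,3,2,4]
H [6,3,2,4]
H [6,3,2,4]
H [6,3,2,4]
H [6,3,2,4]
F [1,3,2,4]
H [1,3,2,4]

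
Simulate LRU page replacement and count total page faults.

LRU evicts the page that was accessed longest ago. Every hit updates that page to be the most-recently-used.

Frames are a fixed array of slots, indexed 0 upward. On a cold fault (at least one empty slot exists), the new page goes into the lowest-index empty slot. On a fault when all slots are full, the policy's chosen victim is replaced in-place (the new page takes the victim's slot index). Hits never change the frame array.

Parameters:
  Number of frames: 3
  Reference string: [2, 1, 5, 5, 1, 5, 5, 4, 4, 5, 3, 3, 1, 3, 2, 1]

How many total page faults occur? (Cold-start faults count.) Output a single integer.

Step 0: ref 2 → FAULT, frames=[2,-,-]
Step 1: ref 1 → FAULT, frames=[2,1,-]
Step 2: ref 5 → FAULT, frames=[2,1,5]
Step 3: ref 5 → HIT, frames=[2,1,5]
Step 4: ref 1 → HIT, frames=[2,1,5]
Step 5: ref 5 → HIT, frames=[2,1,5]
Step 6: ref 5 → HIT, frames=[2,1,5]
Step 7: ref 4 → FAULT (evict 2), frames=[4,1,5]
Step 8: ref 4 → HIT, frames=[4,1,5]
Step 9: ref 5 → HIT, frames=[4,1,5]
Step 10: ref 3 → FAULT (evict 1), frames=[4,3,5]
Step 11: ref 3 → HIT, frames=[4,3,5]
Step 12: ref 1 → FAULT (evict 4), frames=[1,3,5]
Step 13: ref 3 → HIT, frames=[1,3,5]
Step 14: ref 2 → FAULT (evict 5), frames=[1,3,2]
Step 15: ref 1 → HIT, frames=[1,3,2]
Total faults: 7

Answer: 7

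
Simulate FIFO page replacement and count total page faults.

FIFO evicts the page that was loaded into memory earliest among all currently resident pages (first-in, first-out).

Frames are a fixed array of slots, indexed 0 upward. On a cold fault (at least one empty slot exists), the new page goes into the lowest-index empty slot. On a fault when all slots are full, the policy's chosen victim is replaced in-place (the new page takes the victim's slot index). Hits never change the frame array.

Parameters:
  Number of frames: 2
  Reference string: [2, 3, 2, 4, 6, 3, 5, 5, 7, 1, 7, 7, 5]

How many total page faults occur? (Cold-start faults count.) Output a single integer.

Step 0: ref 2 → FAULT, frames=[2,-]
Step 1: ref 3 → FAULT, frames=[2,3]
Step 2: ref 2 → HIT, frames=[2,3]
Step 3: ref 4 → FAULT (evict 2), frames=[4,3]
Step 4: ref 6 → FAULT (evict 3), frames=[4,6]
Step 5: ref 3 → FAULT (evict 4), frames=[3,6]
Step 6: ref 5 → FAULT (evict 6), frames=[3,5]
Step 7: ref 5 → HIT, frames=[3,5]
Step 8: ref 7 → FAULT (evict 3), frames=[7,5]
Step 9: ref 1 → FAULT (evict 5), frames=[7,1]
Step 10: ref 7 → HIT, frames=[7,1]
Step 11: ref 7 → HIT, frames=[7,1]
Step 12: ref 5 → FAULT (evict 7), frames=[5,1]
Total faults: 9

Answer: 9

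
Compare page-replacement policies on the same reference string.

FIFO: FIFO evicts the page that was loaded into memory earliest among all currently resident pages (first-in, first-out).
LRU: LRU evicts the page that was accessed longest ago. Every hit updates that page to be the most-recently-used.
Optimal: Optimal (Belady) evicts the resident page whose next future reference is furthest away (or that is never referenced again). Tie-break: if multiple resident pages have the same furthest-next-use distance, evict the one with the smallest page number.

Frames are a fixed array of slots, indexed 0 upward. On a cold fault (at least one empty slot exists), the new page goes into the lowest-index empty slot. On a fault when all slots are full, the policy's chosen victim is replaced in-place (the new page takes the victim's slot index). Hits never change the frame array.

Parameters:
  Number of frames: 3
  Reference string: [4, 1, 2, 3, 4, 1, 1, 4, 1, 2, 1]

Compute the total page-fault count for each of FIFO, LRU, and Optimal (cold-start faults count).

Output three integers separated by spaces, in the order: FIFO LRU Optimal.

--- FIFO ---
  step 0: ref 4 -> FAULT, frames=[4,-,-] (faults so far: 1)
  step 1: ref 1 -> FAULT, frames=[4,1,-] (faults so far: 2)
  step 2: ref 2 -> FAULT, frames=[4,1,2] (faults so far: 3)
  step 3: ref 3 -> FAULT, evict 4, frames=[3,1,2] (faults so far: 4)
  step 4: ref 4 -> FAULT, evict 1, frames=[3,4,2] (faults so far: 5)
  step 5: ref 1 -> FAULT, evict 2, frames=[3,4,1] (faults so far: 6)
  step 6: ref 1 -> HIT, frames=[3,4,1] (faults so far: 6)
  step 7: ref 4 -> HIT, frames=[3,4,1] (faults so far: 6)
  step 8: ref 1 -> HIT, frames=[3,4,1] (faults so far: 6)
  step 9: ref 2 -> FAULT, evict 3, frames=[2,4,1] (faults so far: 7)
  step 10: ref 1 -> HIT, frames=[2,4,1] (faults so far: 7)
  FIFO total faults: 7
--- LRU ---
  step 0: ref 4 -> FAULT, frames=[4,-,-] (faults so far: 1)
  step 1: ref 1 -> FAULT, frames=[4,1,-] (faults so far: 2)
  step 2: ref 2 -> FAULT, frames=[4,1,2] (faults so far: 3)
  step 3: ref 3 -> FAULT, evict 4, frames=[3,1,2] (faults so far: 4)
  step 4: ref 4 -> FAULT, evict 1, frames=[3,4,2] (faults so far: 5)
  step 5: ref 1 -> FAULT, evict 2, frames=[3,4,1] (faults so far: 6)
  step 6: ref 1 -> HIT, frames=[3,4,1] (faults so far: 6)
  step 7: ref 4 -> HIT, frames=[3,4,1] (faults so far: 6)
  step 8: ref 1 -> HIT, frames=[3,4,1] (faults so far: 6)
  step 9: ref 2 -> FAULT, evict 3, frames=[2,4,1] (faults so far: 7)
  step 10: ref 1 -> HIT, frames=[2,4,1] (faults so far: 7)
  LRU total faults: 7
--- Optimal ---
  step 0: ref 4 -> FAULT, frames=[4,-,-] (faults so far: 1)
  step 1: ref 1 -> FAULT, frames=[4,1,-] (faults so far: 2)
  step 2: ref 2 -> FAULT, frames=[4,1,2] (faults so far: 3)
  step 3: ref 3 -> FAULT, evict 2, frames=[4,1,3] (faults so far: 4)
  step 4: ref 4 -> HIT, frames=[4,1,3] (faults so far: 4)
  step 5: ref 1 -> HIT, frames=[4,1,3] (faults so far: 4)
  step 6: ref 1 -> HIT, frames=[4,1,3] (faults so far: 4)
  step 7: ref 4 -> HIT, frames=[4,1,3] (faults so far: 4)
  step 8: ref 1 -> HIT, frames=[4,1,3] (faults so far: 4)
  step 9: ref 2 -> FAULT, evict 3, frames=[4,1,2] (faults so far: 5)
  step 10: ref 1 -> HIT, frames=[4,1,2] (faults so far: 5)
  Optimal total faults: 5

Answer: 7 7 5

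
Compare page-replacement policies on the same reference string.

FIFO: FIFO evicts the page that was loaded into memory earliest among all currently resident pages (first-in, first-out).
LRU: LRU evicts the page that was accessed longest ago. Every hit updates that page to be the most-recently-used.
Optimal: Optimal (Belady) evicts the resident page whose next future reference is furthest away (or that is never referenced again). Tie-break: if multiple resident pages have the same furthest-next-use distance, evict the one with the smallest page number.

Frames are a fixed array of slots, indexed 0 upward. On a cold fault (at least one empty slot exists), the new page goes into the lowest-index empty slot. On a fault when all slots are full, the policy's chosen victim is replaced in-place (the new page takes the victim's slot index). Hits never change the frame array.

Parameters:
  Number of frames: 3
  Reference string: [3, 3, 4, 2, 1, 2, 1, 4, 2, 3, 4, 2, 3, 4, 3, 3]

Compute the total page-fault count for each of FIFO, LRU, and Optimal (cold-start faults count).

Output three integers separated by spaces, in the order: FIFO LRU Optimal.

--- FIFO ---
  step 0: ref 3 -> FAULT, frames=[3,-,-] (faults so far: 1)
  step 1: ref 3 -> HIT, frames=[3,-,-] (faults so far: 1)
  step 2: ref 4 -> FAULT, frames=[3,4,-] (faults so far: 2)
  step 3: ref 2 -> FAULT, frames=[3,4,2] (faults so far: 3)
  step 4: ref 1 -> FAULT, evict 3, frames=[1,4,2] (faults so far: 4)
  step 5: ref 2 -> HIT, frames=[1,4,2] (faults so far: 4)
  step 6: ref 1 -> HIT, frames=[1,4,2] (faults so far: 4)
  step 7: ref 4 -> HIT, frames=[1,4,2] (faults so far: 4)
  step 8: ref 2 -> HIT, frames=[1,4,2] (faults so far: 4)
  step 9: ref 3 -> FAULT, evict 4, frames=[1,3,2] (faults so far: 5)
  step 10: ref 4 -> FAULT, evict 2, frames=[1,3,4] (faults so far: 6)
  step 11: ref 2 -> FAULT, evict 1, frames=[2,3,4] (faults so far: 7)
  step 12: ref 3 -> HIT, frames=[2,3,4] (faults so far: 7)
  step 13: ref 4 -> HIT, frames=[2,3,4] (faults so far: 7)
  step 14: ref 3 -> HIT, frames=[2,3,4] (faults so far: 7)
  step 15: ref 3 -> HIT, frames=[2,3,4] (faults so far: 7)
  FIFO total faults: 7
--- LRU ---
  step 0: ref 3 -> FAULT, frames=[3,-,-] (faults so far: 1)
  step 1: ref 3 -> HIT, frames=[3,-,-] (faults so far: 1)
  step 2: ref 4 -> FAULT, frames=[3,4,-] (faults so far: 2)
  step 3: ref 2 -> FAULT, frames=[3,4,2] (faults so far: 3)
  step 4: ref 1 -> FAULT, evict 3, frames=[1,4,2] (faults so far: 4)
  step 5: ref 2 -> HIT, frames=[1,4,2] (faults so far: 4)
  step 6: ref 1 -> HIT, frames=[1,4,2] (faults so far: 4)
  step 7: ref 4 -> HIT, frames=[1,4,2] (faults so far: 4)
  step 8: ref 2 -> HIT, frames=[1,4,2] (faults so far: 4)
  step 9: ref 3 -> FAULT, evict 1, frames=[3,4,2] (faults so far: 5)
  step 10: ref 4 -> HIT, frames=[3,4,2] (faults so far: 5)
  step 11: ref 2 -> HIT, frames=[3,4,2] (faults so far: 5)
  step 12: ref 3 -> HIT, frames=[3,4,2] (faults so far: 5)
  step 13: ref 4 -> HIT, frames=[3,4,2] (faults so far: 5)
  step 14: ref 3 -> HIT, frames=[3,4,2] (faults so far: 5)
  step 15: ref 3 -> HIT, frames=[3,4,2] (faults so far: 5)
  LRU total faults: 5
--- Optimal ---
  step 0: ref 3 -> FAULT, frames=[3,-,-] (faults so far: 1)
  step 1: ref 3 -> HIT, frames=[3,-,-] (faults so far: 1)
  step 2: ref 4 -> FAULT, frames=[3,4,-] (faults so far: 2)
  step 3: ref 2 -> FAULT, frames=[3,4,2] (faults so far: 3)
  step 4: ref 1 -> FAULT, evict 3, frames=[1,4,2] (faults so far: 4)
  step 5: ref 2 -> HIT, frames=[1,4,2] (faults so far: 4)
  step 6: ref 1 -> HIT, frames=[1,4,2] (faults so far: 4)
  step 7: ref 4 -> HIT, frames=[1,4,2] (faults so far: 4)
  step 8: ref 2 -> HIT, frames=[1,4,2] (faults so far: 4)
  step 9: ref 3 -> FAULT, evict 1, frames=[3,4,2] (faults so far: 5)
  step 10: ref 4 -> HIT, frames=[3,4,2] (faults so far: 5)
  step 11: ref 2 -> HIT, frames=[3,4,2] (faults so far: 5)
  step 12: ref 3 -> HIT, frames=[3,4,2] (faults so far: 5)
  step 13: ref 4 -> HIT, frames=[3,4,2] (faults so far: 5)
  step 14: ref 3 -> HIT, frames=[3,4,2] (faults so far: 5)
  step 15: ref 3 -> HIT, frames=[3,4,2] (faults so far: 5)
  Optimal total faults: 5

Answer: 7 5 5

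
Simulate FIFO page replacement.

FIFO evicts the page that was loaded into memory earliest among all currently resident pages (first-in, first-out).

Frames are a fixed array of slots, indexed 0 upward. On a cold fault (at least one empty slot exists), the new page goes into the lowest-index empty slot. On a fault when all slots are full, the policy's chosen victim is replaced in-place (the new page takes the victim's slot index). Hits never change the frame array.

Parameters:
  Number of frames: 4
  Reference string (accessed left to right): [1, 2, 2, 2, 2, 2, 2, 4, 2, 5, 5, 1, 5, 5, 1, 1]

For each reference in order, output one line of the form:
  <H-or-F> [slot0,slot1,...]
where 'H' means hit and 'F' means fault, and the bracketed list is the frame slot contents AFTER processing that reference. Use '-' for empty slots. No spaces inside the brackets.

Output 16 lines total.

F [1,-,-,-]
F [1,2,-,-]
H [1,2,-,-]
H [1,2,-,-]
H [1,2,-,-]
H [1,2,-,-]
H [1,2,-,-]
F [1,2,4,-]
H [1,2,4,-]
F [1,2,4,5]
H [1,2,4,5]
H [1,2,4,5]
H [1,2,4,5]
H [1,2,4,5]
H [1,2,4,5]
H [1,2,4,5]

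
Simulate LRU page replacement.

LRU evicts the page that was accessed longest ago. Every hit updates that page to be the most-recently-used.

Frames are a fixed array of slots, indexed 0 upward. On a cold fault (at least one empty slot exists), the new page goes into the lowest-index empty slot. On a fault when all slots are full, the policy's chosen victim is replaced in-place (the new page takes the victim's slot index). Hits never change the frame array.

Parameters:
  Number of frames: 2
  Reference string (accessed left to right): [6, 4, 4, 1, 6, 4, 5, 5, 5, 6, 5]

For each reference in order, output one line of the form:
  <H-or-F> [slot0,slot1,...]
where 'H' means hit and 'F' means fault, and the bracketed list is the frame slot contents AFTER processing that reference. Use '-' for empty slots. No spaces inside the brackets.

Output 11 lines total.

F [6,-]
F [6,4]
H [6,4]
F [1,4]
F [1,6]
F [4,6]
F [4,5]
H [4,5]
H [4,5]
F [6,5]
H [6,5]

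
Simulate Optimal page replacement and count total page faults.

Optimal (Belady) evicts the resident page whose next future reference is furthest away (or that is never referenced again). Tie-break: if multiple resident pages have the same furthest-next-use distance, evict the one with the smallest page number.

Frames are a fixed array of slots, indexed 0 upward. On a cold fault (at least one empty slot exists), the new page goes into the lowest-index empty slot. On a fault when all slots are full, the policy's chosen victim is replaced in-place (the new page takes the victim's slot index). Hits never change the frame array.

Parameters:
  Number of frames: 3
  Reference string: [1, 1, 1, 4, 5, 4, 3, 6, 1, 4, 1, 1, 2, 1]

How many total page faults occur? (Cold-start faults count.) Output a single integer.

Answer: 6

Derivation:
Step 0: ref 1 → FAULT, frames=[1,-,-]
Step 1: ref 1 → HIT, frames=[1,-,-]
Step 2: ref 1 → HIT, frames=[1,-,-]
Step 3: ref 4 → FAULT, frames=[1,4,-]
Step 4: ref 5 → FAULT, frames=[1,4,5]
Step 5: ref 4 → HIT, frames=[1,4,5]
Step 6: ref 3 → FAULT (evict 5), frames=[1,4,3]
Step 7: ref 6 → FAULT (evict 3), frames=[1,4,6]
Step 8: ref 1 → HIT, frames=[1,4,6]
Step 9: ref 4 → HIT, frames=[1,4,6]
Step 10: ref 1 → HIT, frames=[1,4,6]
Step 11: ref 1 → HIT, frames=[1,4,6]
Step 12: ref 2 → FAULT (evict 4), frames=[1,2,6]
Step 13: ref 1 → HIT, frames=[1,2,6]
Total faults: 6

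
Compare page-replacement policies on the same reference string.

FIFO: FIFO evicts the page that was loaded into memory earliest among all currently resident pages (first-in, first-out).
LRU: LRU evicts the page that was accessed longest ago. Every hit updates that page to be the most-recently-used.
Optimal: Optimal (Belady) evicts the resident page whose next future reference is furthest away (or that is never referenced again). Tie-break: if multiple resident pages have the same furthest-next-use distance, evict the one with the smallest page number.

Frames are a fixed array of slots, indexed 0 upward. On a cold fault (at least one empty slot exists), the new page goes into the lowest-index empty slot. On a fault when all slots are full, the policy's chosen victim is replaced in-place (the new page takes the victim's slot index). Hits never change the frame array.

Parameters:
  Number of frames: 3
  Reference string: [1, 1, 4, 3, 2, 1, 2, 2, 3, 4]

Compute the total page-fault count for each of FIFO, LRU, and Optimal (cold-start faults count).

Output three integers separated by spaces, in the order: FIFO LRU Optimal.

--- FIFO ---
  step 0: ref 1 -> FAULT, frames=[1,-,-] (faults so far: 1)
  step 1: ref 1 -> HIT, frames=[1,-,-] (faults so far: 1)
  step 2: ref 4 -> FAULT, frames=[1,4,-] (faults so far: 2)
  step 3: ref 3 -> FAULT, frames=[1,4,3] (faults so far: 3)
  step 4: ref 2 -> FAULT, evict 1, frames=[2,4,3] (faults so far: 4)
  step 5: ref 1 -> FAULT, evict 4, frames=[2,1,3] (faults so far: 5)
  step 6: ref 2 -> HIT, frames=[2,1,3] (faults so far: 5)
  step 7: ref 2 -> HIT, frames=[2,1,3] (faults so far: 5)
  step 8: ref 3 -> HIT, frames=[2,1,3] (faults so far: 5)
  step 9: ref 4 -> FAULT, evict 3, frames=[2,1,4] (faults so far: 6)
  FIFO total faults: 6
--- LRU ---
  step 0: ref 1 -> FAULT, frames=[1,-,-] (faults so far: 1)
  step 1: ref 1 -> HIT, frames=[1,-,-] (faults so far: 1)
  step 2: ref 4 -> FAULT, frames=[1,4,-] (faults so far: 2)
  step 3: ref 3 -> FAULT, frames=[1,4,3] (faults so far: 3)
  step 4: ref 2 -> FAULT, evict 1, frames=[2,4,3] (faults so far: 4)
  step 5: ref 1 -> FAULT, evict 4, frames=[2,1,3] (faults so far: 5)
  step 6: ref 2 -> HIT, frames=[2,1,3] (faults so far: 5)
  step 7: ref 2 -> HIT, frames=[2,1,3] (faults so far: 5)
  step 8: ref 3 -> HIT, frames=[2,1,3] (faults so far: 5)
  step 9: ref 4 -> FAULT, evict 1, frames=[2,4,3] (faults so far: 6)
  LRU total faults: 6
--- Optimal ---
  step 0: ref 1 -> FAULT, frames=[1,-,-] (faults so far: 1)
  step 1: ref 1 -> HIT, frames=[1,-,-] (faults so far: 1)
  step 2: ref 4 -> FAULT, frames=[1,4,-] (faults so far: 2)
  step 3: ref 3 -> FAULT, frames=[1,4,3] (faults so far: 3)
  step 4: ref 2 -> FAULT, evict 4, frames=[1,2,3] (faults so far: 4)
  step 5: ref 1 -> HIT, frames=[1,2,3] (faults so far: 4)
  step 6: ref 2 -> HIT, frames=[1,2,3] (faults so far: 4)
  step 7: ref 2 -> HIT, frames=[1,2,3] (faults so far: 4)
  step 8: ref 3 -> HIT, frames=[1,2,3] (faults so far: 4)
  step 9: ref 4 -> FAULT, evict 1, frames=[4,2,3] (faults so far: 5)
  Optimal total faults: 5

Answer: 6 6 5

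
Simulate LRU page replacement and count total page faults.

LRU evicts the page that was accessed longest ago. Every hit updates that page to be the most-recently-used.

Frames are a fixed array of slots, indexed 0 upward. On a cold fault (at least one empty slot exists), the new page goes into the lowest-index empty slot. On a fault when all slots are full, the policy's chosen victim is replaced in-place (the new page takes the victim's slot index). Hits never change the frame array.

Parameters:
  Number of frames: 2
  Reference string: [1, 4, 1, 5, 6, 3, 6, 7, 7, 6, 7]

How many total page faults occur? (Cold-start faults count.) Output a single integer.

Answer: 6

Derivation:
Step 0: ref 1 → FAULT, frames=[1,-]
Step 1: ref 4 → FAULT, frames=[1,4]
Step 2: ref 1 → HIT, frames=[1,4]
Step 3: ref 5 → FAULT (evict 4), frames=[1,5]
Step 4: ref 6 → FAULT (evict 1), frames=[6,5]
Step 5: ref 3 → FAULT (evict 5), frames=[6,3]
Step 6: ref 6 → HIT, frames=[6,3]
Step 7: ref 7 → FAULT (evict 3), frames=[6,7]
Step 8: ref 7 → HIT, frames=[6,7]
Step 9: ref 6 → HIT, frames=[6,7]
Step 10: ref 7 → HIT, frames=[6,7]
Total faults: 6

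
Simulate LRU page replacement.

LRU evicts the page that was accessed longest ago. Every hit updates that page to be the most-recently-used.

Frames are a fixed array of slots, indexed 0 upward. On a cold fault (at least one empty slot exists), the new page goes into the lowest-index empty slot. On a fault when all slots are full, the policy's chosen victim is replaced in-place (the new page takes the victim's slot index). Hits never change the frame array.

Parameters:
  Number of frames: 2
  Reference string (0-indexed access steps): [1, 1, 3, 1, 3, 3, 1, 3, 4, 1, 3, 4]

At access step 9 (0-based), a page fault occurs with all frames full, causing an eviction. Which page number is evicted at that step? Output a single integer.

Answer: 3

Derivation:
Step 0: ref 1 -> FAULT, frames=[1,-]
Step 1: ref 1 -> HIT, frames=[1,-]
Step 2: ref 3 -> FAULT, frames=[1,3]
Step 3: ref 1 -> HIT, frames=[1,3]
Step 4: ref 3 -> HIT, frames=[1,3]
Step 5: ref 3 -> HIT, frames=[1,3]
Step 6: ref 1 -> HIT, frames=[1,3]
Step 7: ref 3 -> HIT, frames=[1,3]
Step 8: ref 4 -> FAULT, evict 1, frames=[4,3]
Step 9: ref 1 -> FAULT, evict 3, frames=[4,1]
At step 9: evicted page 3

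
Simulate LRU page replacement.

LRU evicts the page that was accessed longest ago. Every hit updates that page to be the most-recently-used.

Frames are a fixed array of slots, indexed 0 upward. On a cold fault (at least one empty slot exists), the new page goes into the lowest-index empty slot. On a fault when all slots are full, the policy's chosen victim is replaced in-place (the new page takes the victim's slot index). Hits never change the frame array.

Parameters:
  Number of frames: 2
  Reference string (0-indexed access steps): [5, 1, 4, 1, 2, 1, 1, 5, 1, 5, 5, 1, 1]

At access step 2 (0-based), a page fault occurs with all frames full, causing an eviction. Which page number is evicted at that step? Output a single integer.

Answer: 5

Derivation:
Step 0: ref 5 -> FAULT, frames=[5,-]
Step 1: ref 1 -> FAULT, frames=[5,1]
Step 2: ref 4 -> FAULT, evict 5, frames=[4,1]
At step 2: evicted page 5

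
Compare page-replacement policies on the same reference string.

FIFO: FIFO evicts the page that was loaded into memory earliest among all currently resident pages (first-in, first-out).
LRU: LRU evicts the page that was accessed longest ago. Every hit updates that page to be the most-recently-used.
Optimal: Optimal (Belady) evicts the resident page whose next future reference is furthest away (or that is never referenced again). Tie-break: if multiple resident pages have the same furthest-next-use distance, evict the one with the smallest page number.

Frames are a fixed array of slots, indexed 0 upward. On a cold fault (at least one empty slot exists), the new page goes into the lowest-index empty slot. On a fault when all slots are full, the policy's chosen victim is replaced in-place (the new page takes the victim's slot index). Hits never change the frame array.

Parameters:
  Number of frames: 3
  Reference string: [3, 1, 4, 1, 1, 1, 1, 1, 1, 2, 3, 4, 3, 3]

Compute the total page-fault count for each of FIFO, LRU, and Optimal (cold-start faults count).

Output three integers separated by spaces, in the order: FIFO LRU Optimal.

--- FIFO ---
  step 0: ref 3 -> FAULT, frames=[3,-,-] (faults so far: 1)
  step 1: ref 1 -> FAULT, frames=[3,1,-] (faults so far: 2)
  step 2: ref 4 -> FAULT, frames=[3,1,4] (faults so far: 3)
  step 3: ref 1 -> HIT, frames=[3,1,4] (faults so far: 3)
  step 4: ref 1 -> HIT, frames=[3,1,4] (faults so far: 3)
  step 5: ref 1 -> HIT, frames=[3,1,4] (faults so far: 3)
  step 6: ref 1 -> HIT, frames=[3,1,4] (faults so far: 3)
  step 7: ref 1 -> HIT, frames=[3,1,4] (faults so far: 3)
  step 8: ref 1 -> HIT, frames=[3,1,4] (faults so far: 3)
  step 9: ref 2 -> FAULT, evict 3, frames=[2,1,4] (faults so far: 4)
  step 10: ref 3 -> FAULT, evict 1, frames=[2,3,4] (faults so far: 5)
  step 11: ref 4 -> HIT, frames=[2,3,4] (faults so far: 5)
  step 12: ref 3 -> HIT, frames=[2,3,4] (faults so far: 5)
  step 13: ref 3 -> HIT, frames=[2,3,4] (faults so far: 5)
  FIFO total faults: 5
--- LRU ---
  step 0: ref 3 -> FAULT, frames=[3,-,-] (faults so far: 1)
  step 1: ref 1 -> FAULT, frames=[3,1,-] (faults so far: 2)
  step 2: ref 4 -> FAULT, frames=[3,1,4] (faults so far: 3)
  step 3: ref 1 -> HIT, frames=[3,1,4] (faults so far: 3)
  step 4: ref 1 -> HIT, frames=[3,1,4] (faults so far: 3)
  step 5: ref 1 -> HIT, frames=[3,1,4] (faults so far: 3)
  step 6: ref 1 -> HIT, frames=[3,1,4] (faults so far: 3)
  step 7: ref 1 -> HIT, frames=[3,1,4] (faults so far: 3)
  step 8: ref 1 -> HIT, frames=[3,1,4] (faults so far: 3)
  step 9: ref 2 -> FAULT, evict 3, frames=[2,1,4] (faults so far: 4)
  step 10: ref 3 -> FAULT, evict 4, frames=[2,1,3] (faults so far: 5)
  step 11: ref 4 -> FAULT, evict 1, frames=[2,4,3] (faults so far: 6)
  step 12: ref 3 -> HIT, frames=[2,4,3] (faults so far: 6)
  step 13: ref 3 -> HIT, frames=[2,4,3] (faults so far: 6)
  LRU total faults: 6
--- Optimal ---
  step 0: ref 3 -> FAULT, frames=[3,-,-] (faults so far: 1)
  step 1: ref 1 -> FAULT, frames=[3,1,-] (faults so far: 2)
  step 2: ref 4 -> FAULT, frames=[3,1,4] (faults so far: 3)
  step 3: ref 1 -> HIT, frames=[3,1,4] (faults so far: 3)
  step 4: ref 1 -> HIT, frames=[3,1,4] (faults so far: 3)
  step 5: ref 1 -> HIT, frames=[3,1,4] (faults so far: 3)
  step 6: ref 1 -> HIT, frames=[3,1,4] (faults so far: 3)
  step 7: ref 1 -> HIT, frames=[3,1,4] (faults so far: 3)
  step 8: ref 1 -> HIT, frames=[3,1,4] (faults so far: 3)
  step 9: ref 2 -> FAULT, evict 1, frames=[3,2,4] (faults so far: 4)
  step 10: ref 3 -> HIT, frames=[3,2,4] (faults so far: 4)
  step 11: ref 4 -> HIT, frames=[3,2,4] (faults so far: 4)
  step 12: ref 3 -> HIT, frames=[3,2,4] (faults so far: 4)
  step 13: ref 3 -> HIT, frames=[3,2,4] (faults so far: 4)
  Optimal total faults: 4

Answer: 5 6 4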